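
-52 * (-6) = 312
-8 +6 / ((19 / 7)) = -110 / 19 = -5.79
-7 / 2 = -3.50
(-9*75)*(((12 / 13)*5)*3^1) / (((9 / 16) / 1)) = -16615.38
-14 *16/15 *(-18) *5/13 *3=4032/13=310.15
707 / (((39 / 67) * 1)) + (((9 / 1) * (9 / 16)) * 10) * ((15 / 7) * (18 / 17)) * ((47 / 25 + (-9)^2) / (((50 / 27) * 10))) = 1728.66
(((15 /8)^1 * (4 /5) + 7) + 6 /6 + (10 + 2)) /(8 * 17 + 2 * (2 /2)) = 43 /276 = 0.16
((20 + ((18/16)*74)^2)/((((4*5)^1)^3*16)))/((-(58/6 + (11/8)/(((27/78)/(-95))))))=142983/968192000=0.00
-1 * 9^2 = -81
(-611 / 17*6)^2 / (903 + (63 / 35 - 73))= 67197780 / 1201951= 55.91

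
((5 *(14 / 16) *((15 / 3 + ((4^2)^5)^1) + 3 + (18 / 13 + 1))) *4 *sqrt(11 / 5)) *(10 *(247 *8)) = 72520234360 *sqrt(55) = 537824452344.45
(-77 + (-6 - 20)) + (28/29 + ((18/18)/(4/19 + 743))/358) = -14958685411/146604222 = -102.03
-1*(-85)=85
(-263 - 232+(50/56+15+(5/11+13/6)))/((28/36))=-1320819/2156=-612.62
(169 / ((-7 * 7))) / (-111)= 169 / 5439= 0.03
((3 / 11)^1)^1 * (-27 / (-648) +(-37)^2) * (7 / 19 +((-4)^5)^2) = 59509854637 / 152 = 391512201.56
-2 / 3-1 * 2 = -8 / 3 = -2.67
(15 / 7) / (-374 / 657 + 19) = 9855 / 84763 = 0.12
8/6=4/3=1.33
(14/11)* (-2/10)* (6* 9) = -13.75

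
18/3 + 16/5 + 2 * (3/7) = 352/35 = 10.06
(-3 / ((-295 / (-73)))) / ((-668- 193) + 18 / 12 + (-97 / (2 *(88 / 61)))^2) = -0.00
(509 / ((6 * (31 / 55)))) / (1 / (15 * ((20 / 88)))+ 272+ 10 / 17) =11897875 / 21571288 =0.55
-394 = -394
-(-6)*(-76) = -456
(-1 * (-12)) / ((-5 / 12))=-144 / 5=-28.80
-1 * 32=-32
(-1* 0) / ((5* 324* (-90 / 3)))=0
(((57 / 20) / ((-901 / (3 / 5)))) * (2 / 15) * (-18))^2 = 0.00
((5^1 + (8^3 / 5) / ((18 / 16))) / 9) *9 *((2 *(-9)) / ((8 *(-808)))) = 4321 / 16160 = 0.27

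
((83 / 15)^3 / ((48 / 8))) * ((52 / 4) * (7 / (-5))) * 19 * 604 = -298563156346 / 50625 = -5897543.83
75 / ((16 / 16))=75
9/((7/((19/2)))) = 171/14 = 12.21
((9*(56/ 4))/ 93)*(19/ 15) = 266/ 155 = 1.72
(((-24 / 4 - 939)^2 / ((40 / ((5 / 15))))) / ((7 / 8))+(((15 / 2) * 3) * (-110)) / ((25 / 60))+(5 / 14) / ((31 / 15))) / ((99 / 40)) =7421900 / 7161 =1036.43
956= 956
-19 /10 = -1.90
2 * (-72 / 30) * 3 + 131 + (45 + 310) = 2358 / 5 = 471.60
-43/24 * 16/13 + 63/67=-1.26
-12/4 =-3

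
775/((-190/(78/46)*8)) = -0.86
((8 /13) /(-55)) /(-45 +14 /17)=136 /536965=0.00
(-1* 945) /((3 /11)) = -3465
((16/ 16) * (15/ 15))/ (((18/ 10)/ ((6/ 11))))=10/ 33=0.30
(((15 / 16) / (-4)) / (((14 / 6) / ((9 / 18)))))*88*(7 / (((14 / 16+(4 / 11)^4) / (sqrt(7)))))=-161051*sqrt(7) / 4646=-91.71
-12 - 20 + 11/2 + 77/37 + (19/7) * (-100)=-153249/518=-295.85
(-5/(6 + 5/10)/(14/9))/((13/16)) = -720/1183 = -0.61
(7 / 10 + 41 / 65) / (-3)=-173 / 390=-0.44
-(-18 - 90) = 108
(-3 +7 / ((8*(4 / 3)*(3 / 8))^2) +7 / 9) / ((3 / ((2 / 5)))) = -257 / 1080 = -0.24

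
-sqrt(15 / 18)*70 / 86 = -35*sqrt(30) / 258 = -0.74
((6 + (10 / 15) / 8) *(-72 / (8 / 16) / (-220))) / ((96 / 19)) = 1387 / 1760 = 0.79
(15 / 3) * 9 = 45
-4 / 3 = -1.33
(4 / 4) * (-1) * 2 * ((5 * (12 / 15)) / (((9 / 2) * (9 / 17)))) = -272 / 81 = -3.36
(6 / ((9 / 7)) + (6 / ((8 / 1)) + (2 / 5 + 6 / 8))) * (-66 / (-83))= 2167 / 415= 5.22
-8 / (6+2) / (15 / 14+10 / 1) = -14 / 155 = -0.09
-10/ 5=-2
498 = 498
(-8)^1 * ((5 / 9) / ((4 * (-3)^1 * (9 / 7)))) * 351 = 910 / 9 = 101.11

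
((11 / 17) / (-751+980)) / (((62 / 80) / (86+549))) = 279400 / 120683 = 2.32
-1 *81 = -81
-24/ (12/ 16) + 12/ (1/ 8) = 64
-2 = -2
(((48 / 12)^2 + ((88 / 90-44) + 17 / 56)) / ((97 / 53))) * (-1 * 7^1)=3568543 / 34920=102.19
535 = 535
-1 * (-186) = 186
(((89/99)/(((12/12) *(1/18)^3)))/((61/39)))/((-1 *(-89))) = 25272/671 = 37.66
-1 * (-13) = 13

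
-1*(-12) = 12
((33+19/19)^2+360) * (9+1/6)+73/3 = 13921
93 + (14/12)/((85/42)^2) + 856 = 6858583/7225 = 949.28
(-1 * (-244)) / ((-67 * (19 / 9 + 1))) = -1.17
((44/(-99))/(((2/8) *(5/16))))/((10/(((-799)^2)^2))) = -52167147110528/225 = -231853987157.90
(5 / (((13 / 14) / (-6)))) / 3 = -140 / 13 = -10.77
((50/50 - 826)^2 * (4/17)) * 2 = 5445000/17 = 320294.12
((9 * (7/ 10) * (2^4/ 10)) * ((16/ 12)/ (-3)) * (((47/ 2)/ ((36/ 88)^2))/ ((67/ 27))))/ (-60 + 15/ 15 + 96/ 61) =77707168/ 17602575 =4.41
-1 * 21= -21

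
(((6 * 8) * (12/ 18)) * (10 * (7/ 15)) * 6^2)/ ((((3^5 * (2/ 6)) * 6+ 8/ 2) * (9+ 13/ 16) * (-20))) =-1536/ 27475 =-0.06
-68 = -68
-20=-20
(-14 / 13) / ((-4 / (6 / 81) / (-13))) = -7 / 27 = -0.26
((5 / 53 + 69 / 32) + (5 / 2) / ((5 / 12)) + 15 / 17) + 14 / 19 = 5406747 / 547808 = 9.87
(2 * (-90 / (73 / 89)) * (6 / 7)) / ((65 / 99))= -1903176 / 6643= -286.49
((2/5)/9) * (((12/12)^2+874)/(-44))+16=2993/198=15.12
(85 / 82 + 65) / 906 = 1805 / 24764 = 0.07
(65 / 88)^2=4225 / 7744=0.55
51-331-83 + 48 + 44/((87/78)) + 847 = 16572/29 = 571.45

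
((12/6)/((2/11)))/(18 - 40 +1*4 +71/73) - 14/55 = -0.90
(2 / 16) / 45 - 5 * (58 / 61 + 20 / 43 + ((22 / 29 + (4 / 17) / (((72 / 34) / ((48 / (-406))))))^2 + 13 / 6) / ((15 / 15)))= -805066476493 / 38912834520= -20.69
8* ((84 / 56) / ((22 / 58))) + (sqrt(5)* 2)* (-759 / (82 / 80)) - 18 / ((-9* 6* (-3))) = 3121 / 99 - 60720* sqrt(5) / 41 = -3280.04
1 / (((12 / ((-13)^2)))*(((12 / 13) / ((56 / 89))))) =15379 / 1602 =9.60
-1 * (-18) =18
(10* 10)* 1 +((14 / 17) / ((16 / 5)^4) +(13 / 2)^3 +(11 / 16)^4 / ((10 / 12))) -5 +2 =517924123 / 1392640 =371.90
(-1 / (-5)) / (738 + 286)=1 / 5120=0.00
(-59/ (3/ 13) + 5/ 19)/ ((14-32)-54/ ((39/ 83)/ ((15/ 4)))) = 378508/ 665361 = 0.57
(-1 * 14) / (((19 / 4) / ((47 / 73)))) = -2632 / 1387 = -1.90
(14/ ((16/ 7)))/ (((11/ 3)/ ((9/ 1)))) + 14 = 29.03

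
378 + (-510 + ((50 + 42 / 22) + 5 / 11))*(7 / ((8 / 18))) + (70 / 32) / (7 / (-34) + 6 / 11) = -76257545 / 11176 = -6823.33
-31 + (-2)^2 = -27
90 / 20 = 9 / 2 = 4.50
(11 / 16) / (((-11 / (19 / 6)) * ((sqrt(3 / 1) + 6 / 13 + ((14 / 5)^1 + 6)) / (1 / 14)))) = -53105 / 33573984 + 80275 * sqrt(3) / 470035776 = -0.00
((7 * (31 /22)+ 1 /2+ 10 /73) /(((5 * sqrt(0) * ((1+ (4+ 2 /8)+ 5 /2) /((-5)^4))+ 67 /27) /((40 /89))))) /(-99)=-1011840 /52671179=-0.02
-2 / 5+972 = 971.60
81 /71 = 1.14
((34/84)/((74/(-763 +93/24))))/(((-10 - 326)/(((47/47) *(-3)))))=-0.04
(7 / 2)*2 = 7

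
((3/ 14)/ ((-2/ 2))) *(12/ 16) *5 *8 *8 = -51.43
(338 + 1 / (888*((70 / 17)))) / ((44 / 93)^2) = 60572109651 / 40113920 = 1510.00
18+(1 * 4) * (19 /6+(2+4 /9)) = 364 /9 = 40.44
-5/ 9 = -0.56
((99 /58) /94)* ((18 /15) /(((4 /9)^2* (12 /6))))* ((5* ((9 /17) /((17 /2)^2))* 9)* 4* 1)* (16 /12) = 649539 /6696419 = 0.10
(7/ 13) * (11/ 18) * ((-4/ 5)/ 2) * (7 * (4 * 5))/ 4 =-539/ 117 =-4.61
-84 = -84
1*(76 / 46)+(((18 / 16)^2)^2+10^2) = 9727351 / 94208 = 103.25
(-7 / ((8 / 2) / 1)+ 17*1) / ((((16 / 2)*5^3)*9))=0.00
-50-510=-560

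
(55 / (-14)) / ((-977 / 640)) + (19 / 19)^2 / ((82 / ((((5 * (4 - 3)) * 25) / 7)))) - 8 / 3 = 209591 / 1682394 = 0.12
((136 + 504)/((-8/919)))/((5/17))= -249968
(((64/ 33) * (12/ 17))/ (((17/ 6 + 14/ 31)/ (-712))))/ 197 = -33902592/ 22508629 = -1.51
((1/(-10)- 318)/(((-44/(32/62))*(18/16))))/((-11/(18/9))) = -101792/168795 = -0.60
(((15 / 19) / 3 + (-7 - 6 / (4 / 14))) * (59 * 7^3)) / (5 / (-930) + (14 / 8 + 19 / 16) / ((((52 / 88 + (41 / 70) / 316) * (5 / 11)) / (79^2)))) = -15894826825913 / 1926755255346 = -8.25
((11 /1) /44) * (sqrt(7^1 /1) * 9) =9 * sqrt(7) /4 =5.95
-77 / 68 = -1.13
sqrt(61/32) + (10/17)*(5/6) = 25/51 + sqrt(122)/8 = 1.87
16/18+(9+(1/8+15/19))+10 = 28459/1368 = 20.80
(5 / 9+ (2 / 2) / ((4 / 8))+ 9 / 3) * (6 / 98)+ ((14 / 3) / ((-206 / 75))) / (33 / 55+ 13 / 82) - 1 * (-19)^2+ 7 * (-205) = -8466041996 / 4708851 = -1797.90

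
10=10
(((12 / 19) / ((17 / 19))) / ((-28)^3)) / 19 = -3 / 1772624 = -0.00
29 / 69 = 0.42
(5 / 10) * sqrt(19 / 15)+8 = sqrt(285) / 30+8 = 8.56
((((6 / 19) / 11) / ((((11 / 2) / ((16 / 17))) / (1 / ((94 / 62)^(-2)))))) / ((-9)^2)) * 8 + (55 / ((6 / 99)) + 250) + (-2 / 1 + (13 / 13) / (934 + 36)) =568312933298098 / 491832001485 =1155.50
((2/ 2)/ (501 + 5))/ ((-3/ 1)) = -0.00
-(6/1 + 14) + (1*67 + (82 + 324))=453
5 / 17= 0.29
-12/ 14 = -6/ 7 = -0.86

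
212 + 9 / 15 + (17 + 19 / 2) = 2391 / 10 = 239.10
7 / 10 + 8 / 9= 143 / 90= 1.59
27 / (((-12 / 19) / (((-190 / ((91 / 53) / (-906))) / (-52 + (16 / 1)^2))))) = -130008735 / 6188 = -21009.81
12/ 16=3/ 4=0.75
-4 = -4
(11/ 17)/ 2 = 11/ 34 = 0.32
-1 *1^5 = -1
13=13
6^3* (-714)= -154224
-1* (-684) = 684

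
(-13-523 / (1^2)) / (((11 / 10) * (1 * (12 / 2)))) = -2680 / 33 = -81.21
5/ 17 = 0.29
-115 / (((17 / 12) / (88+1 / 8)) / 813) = -197741925 / 34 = -5815938.97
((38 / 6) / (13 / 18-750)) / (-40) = 57 / 269740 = 0.00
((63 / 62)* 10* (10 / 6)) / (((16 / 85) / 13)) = 580125 / 496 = 1169.61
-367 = -367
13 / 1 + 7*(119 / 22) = 1119 / 22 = 50.86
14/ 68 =7/ 34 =0.21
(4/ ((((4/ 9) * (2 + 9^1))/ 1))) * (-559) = -5031/ 11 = -457.36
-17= -17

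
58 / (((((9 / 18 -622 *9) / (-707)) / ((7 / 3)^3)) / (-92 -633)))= -4078866820 / 60453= -67471.70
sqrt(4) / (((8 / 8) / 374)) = 748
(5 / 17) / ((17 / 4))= 20 / 289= 0.07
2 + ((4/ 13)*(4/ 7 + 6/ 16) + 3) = 963/ 182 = 5.29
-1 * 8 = -8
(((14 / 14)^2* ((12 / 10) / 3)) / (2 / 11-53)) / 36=-11 / 52290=-0.00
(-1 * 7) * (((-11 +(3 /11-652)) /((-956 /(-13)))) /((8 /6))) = 995085 /21032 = 47.31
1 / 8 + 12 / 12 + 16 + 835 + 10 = 6897 / 8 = 862.12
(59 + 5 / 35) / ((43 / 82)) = 33948 / 301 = 112.78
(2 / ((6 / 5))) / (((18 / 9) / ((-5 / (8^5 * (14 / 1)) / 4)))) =-0.00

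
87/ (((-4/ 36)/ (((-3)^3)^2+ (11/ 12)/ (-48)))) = -36530691/ 64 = -570792.05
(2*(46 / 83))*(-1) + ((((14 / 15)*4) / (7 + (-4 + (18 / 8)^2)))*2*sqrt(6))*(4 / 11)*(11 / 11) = -92 / 83 + 7168*sqrt(6) / 21285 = -0.28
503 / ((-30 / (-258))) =21629 / 5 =4325.80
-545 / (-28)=545 / 28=19.46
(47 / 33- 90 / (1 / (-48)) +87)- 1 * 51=143795 / 33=4357.42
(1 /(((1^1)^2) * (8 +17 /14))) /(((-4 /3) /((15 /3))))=-35 /86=-0.41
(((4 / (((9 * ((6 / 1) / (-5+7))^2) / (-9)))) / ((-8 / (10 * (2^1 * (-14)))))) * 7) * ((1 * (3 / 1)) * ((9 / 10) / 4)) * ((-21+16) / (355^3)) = 147 / 17895550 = 0.00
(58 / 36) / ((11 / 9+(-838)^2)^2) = 261 / 79890033045698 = 0.00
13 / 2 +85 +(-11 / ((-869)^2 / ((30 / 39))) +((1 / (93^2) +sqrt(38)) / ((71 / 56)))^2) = 6272 *sqrt(38) / 43599609 +77498618793180195973 / 673083132676835166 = 115.14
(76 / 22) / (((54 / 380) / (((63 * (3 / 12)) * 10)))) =126350 / 33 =3828.79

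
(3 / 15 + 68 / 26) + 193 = 12728 / 65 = 195.82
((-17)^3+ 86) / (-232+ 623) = -4827 / 391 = -12.35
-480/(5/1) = -96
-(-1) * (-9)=-9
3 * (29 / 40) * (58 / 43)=2523 / 860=2.93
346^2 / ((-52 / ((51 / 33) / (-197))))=18.06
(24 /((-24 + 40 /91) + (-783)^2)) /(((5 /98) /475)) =4066608 /11157791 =0.36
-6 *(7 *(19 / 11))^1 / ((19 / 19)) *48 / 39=-12768 / 143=-89.29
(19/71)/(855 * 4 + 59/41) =779/9959809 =0.00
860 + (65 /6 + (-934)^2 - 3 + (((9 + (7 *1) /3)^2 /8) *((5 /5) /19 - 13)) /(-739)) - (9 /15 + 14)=122607347949 /140410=873209.51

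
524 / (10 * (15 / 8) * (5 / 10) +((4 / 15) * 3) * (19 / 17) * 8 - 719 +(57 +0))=-356320 / 438921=-0.81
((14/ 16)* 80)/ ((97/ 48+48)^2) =23040/ 823543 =0.03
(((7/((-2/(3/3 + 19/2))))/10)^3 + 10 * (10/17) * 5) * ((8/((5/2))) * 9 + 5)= -3718150579/5440000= -683.48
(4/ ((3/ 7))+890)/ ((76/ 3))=71/ 2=35.50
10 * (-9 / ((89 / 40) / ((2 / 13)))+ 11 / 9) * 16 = 999520 / 10413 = 95.99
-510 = -510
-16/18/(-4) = 2/9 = 0.22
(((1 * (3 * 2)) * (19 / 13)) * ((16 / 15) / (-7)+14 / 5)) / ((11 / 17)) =179588 / 5005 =35.88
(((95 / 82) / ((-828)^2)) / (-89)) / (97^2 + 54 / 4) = -19 / 9428892284304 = -0.00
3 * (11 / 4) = 33 / 4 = 8.25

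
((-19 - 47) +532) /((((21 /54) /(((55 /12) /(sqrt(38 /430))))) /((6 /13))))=230670 *sqrt(4085) /1729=8526.92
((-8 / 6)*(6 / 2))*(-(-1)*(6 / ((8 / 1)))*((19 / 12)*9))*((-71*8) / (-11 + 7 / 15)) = -182115 / 79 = -2305.25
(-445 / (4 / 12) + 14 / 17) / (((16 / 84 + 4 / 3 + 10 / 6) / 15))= -7144515 / 1139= -6272.62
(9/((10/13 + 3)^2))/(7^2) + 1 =1.01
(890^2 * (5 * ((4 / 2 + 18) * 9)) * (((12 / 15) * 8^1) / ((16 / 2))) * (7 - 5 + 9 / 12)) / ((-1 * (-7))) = 1568358000 / 7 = 224051142.86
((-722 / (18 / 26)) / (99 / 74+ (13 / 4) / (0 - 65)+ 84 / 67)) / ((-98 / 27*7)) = 698036820 / 43221773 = 16.15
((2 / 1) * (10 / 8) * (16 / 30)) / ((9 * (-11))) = -4 / 297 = -0.01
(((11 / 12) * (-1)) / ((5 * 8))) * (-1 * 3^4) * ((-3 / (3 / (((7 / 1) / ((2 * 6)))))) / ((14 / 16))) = -99 / 80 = -1.24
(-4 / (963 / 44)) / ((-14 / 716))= 63008 / 6741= 9.35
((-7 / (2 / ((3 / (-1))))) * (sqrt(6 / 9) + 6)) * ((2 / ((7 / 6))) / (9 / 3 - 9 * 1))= -18 - sqrt(6)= -20.45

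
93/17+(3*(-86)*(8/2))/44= -3363/187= -17.98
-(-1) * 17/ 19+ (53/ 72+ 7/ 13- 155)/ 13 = -10.93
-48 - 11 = -59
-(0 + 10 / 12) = -0.83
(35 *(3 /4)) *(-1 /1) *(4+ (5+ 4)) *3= -4095 /4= -1023.75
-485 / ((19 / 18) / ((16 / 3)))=-46560 / 19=-2450.53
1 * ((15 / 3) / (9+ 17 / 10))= 50 / 107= 0.47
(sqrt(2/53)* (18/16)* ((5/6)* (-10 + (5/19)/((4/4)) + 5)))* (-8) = 675* sqrt(106)/1007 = 6.90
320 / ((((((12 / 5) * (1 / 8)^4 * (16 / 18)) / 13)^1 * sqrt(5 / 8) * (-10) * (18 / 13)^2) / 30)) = -44994560 * sqrt(10) / 9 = -15809476.88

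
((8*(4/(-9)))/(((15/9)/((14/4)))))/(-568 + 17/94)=1504/114375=0.01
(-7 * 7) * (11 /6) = -539 /6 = -89.83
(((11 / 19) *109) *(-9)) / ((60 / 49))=-176253 / 380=-463.82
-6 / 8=-3 / 4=-0.75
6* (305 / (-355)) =-366 / 71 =-5.15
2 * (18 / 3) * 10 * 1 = 120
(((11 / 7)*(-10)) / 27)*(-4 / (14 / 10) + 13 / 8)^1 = 1265 / 1764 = 0.72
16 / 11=1.45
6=6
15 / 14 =1.07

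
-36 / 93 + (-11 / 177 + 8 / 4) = 8509 / 5487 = 1.55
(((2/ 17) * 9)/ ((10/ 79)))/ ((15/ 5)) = 237/ 85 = 2.79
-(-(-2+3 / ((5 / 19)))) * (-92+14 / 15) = -856.03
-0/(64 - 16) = 0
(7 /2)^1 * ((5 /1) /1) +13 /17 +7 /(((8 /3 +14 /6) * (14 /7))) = 1612 /85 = 18.96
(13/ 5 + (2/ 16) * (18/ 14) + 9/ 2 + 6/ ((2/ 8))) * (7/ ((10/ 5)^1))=8753/ 80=109.41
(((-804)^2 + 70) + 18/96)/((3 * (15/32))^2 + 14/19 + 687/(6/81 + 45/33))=1345.28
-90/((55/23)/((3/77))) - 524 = -445070/847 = -525.47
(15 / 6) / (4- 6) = -5 / 4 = -1.25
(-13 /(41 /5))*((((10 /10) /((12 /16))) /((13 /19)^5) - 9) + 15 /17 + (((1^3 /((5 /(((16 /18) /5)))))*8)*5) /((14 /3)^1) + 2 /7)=-904422872 /418047357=-2.16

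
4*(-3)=-12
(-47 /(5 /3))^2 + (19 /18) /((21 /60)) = 1257253 /1575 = 798.26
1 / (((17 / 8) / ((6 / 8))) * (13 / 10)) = 0.27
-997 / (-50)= 997 / 50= 19.94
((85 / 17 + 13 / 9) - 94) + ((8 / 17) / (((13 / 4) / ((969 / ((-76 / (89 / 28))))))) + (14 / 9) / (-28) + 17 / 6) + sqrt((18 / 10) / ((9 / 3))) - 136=-185623 / 819 + sqrt(15) / 5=-225.87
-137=-137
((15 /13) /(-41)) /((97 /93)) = -0.03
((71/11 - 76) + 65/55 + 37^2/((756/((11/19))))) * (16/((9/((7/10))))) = -21272158/253935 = -83.77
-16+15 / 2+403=789 / 2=394.50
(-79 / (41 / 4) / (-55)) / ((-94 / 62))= -0.09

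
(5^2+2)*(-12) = -324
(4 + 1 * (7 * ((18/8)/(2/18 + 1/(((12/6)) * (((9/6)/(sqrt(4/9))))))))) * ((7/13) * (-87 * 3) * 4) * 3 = -1123605/13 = -86431.15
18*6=108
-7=-7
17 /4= 4.25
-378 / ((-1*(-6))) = -63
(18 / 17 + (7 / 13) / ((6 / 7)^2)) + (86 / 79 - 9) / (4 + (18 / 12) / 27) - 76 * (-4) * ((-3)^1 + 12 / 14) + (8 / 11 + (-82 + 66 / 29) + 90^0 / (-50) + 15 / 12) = -934075768278179 / 1280688358950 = -729.35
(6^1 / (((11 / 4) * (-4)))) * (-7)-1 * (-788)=8710 / 11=791.82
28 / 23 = 1.22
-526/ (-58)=263/ 29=9.07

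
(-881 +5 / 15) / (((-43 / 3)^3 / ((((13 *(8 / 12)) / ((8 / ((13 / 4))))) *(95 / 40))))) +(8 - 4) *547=2190.50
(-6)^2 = 36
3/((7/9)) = 27/7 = 3.86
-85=-85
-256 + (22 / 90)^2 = -255.94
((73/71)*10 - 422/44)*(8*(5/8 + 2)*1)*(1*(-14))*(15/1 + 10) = -3965325/781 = -5077.24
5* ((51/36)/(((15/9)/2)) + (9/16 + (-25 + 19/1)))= -299/16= -18.69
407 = 407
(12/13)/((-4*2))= -3/26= -0.12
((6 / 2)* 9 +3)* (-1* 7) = -210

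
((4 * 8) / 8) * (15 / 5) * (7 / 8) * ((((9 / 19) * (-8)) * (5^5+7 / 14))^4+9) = 413250026033731005 / 2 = 206625013016865502.50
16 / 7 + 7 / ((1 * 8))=177 / 56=3.16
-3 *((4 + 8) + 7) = -57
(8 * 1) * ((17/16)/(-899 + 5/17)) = -289/30556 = -0.01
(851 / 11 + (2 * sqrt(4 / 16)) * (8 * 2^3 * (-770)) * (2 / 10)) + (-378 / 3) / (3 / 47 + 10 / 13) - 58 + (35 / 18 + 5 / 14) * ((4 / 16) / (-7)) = -98647525027 / 9876636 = -9987.97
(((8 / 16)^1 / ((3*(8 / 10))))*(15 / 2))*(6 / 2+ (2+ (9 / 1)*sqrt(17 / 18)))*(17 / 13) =2125 / 208+ 1275*sqrt(34) / 416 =28.09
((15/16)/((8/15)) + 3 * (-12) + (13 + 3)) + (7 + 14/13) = -10.17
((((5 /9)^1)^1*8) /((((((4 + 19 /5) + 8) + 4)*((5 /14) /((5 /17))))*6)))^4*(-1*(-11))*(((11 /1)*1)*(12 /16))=960400000000 /11745862038222147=0.00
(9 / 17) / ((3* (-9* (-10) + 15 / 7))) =7 / 3655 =0.00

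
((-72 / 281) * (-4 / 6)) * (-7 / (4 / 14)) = -1176 / 281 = -4.19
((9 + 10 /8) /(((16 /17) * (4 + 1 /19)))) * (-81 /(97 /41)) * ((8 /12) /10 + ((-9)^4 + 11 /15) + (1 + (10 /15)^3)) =-103087498143 /170720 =-603839.61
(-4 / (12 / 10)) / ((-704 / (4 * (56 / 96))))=35 / 3168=0.01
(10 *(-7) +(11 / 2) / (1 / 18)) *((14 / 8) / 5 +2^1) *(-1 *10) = -1363 / 2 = -681.50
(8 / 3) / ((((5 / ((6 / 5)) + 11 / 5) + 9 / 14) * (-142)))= -35 / 13064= -0.00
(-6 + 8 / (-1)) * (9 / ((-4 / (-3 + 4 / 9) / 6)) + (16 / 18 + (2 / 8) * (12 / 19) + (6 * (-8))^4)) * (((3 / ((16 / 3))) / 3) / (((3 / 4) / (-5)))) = 63542165015 / 684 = 92897902.07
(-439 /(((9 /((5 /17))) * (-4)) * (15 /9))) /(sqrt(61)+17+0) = 439 /2736 - 439 * sqrt(61) /46512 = 0.09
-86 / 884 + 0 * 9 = -43 / 442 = -0.10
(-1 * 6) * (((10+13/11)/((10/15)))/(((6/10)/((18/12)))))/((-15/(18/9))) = 369/11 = 33.55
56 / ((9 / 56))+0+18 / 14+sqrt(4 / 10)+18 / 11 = 352.00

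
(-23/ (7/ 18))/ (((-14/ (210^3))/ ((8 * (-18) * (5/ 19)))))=-28168560000/ 19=-1482555789.47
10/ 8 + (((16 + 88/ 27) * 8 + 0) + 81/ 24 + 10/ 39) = 446347/ 2808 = 158.96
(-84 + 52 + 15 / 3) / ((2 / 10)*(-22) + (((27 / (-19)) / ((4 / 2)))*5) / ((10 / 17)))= 10260 / 3967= 2.59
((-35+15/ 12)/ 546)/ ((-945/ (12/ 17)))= 1/ 21658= 0.00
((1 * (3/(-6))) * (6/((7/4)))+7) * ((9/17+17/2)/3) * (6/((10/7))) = 11359/170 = 66.82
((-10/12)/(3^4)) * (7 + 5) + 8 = 638/81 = 7.88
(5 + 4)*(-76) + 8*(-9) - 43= -799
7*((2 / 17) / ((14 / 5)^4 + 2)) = 4375 / 337161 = 0.01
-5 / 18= -0.28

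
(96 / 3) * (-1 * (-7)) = 224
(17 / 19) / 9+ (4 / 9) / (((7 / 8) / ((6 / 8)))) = 575 / 1197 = 0.48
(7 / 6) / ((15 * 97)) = 7 / 8730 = 0.00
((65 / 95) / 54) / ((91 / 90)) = 0.01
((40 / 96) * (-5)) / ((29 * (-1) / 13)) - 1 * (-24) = 8677 / 348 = 24.93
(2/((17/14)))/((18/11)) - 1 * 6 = -764/153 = -4.99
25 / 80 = 5 / 16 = 0.31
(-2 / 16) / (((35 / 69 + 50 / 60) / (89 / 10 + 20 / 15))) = -7061 / 7400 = -0.95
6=6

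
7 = 7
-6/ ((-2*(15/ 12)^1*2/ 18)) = 21.60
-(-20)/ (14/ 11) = 110/ 7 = 15.71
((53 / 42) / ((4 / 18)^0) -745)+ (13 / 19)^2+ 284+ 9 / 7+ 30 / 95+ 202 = -3876445 / 15162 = -255.67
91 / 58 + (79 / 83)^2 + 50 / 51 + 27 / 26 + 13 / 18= 4145288377 / 794728818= 5.22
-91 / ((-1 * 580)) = 91 / 580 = 0.16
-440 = -440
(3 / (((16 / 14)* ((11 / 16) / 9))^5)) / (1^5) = 95273908128 / 161051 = 591576.01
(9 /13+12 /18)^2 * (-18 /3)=-5618 /507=-11.08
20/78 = 10/39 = 0.26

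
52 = 52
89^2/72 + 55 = 11881/72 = 165.01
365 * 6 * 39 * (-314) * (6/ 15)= -10727496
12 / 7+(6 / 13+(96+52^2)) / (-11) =-253126 / 1001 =-252.87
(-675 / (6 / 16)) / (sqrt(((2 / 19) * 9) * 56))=-150 * sqrt(133) / 7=-247.13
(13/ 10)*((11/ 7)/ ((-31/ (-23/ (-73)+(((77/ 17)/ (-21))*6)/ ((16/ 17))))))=88517/ 1267280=0.07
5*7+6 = 41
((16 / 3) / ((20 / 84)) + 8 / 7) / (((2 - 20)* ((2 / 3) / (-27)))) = 1854 / 35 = 52.97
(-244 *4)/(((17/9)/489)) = -4295376/17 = -252669.18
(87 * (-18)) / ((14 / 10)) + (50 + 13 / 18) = -134549 / 126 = -1067.85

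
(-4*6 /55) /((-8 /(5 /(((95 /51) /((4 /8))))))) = 153 /2090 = 0.07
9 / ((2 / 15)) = 135 / 2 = 67.50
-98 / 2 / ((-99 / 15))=245 / 33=7.42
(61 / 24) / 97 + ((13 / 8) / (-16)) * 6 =-10861 / 18624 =-0.58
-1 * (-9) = 9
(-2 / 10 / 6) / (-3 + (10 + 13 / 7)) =-0.00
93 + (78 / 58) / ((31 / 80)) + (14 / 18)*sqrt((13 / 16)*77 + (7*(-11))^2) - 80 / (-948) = 7*sqrt(95865) / 36 + 20572279 / 213063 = 156.76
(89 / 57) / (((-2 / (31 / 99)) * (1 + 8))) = -2759 / 101574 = -0.03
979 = 979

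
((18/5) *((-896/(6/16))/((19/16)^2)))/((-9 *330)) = 1835008/893475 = 2.05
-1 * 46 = -46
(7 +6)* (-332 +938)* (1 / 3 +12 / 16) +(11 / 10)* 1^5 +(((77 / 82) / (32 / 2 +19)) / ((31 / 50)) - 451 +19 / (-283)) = 14539827219 / 1798465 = 8084.58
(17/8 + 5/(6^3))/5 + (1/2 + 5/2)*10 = 4108/135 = 30.43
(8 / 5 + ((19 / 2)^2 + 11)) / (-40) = -2057 / 800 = -2.57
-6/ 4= -3/ 2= -1.50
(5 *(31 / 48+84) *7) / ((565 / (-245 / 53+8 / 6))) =-14874643 / 862416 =-17.25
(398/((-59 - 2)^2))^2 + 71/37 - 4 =-2.07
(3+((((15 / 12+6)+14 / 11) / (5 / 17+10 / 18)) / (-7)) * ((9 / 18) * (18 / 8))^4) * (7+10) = 392952093 / 32800768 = 11.98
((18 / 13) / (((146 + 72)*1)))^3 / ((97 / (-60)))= -43740 / 275982335161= -0.00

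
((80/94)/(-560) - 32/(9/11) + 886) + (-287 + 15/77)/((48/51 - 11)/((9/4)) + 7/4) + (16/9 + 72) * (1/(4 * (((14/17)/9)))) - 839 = 3794692877/12051270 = 314.88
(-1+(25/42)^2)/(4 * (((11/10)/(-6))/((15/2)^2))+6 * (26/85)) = -7261125/20492192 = -0.35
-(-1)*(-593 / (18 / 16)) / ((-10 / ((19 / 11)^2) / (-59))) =-50521228 / 5445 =-9278.46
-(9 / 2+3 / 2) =-6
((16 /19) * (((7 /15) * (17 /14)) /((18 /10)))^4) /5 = 83521 /50486895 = 0.00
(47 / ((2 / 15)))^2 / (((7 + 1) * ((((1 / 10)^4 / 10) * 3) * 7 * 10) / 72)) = 3727687500 / 7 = 532526785.71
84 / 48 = 7 / 4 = 1.75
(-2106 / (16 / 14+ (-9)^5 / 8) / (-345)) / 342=-2184 / 903014615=-0.00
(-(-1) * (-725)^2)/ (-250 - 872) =-525625/ 1122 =-468.47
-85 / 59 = -1.44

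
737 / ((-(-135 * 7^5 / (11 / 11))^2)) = -737 / 5148111413025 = -0.00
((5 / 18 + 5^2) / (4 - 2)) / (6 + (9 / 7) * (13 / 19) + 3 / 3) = 60515 / 37728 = 1.60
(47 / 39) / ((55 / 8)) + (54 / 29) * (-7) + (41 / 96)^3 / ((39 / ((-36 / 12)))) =-236011807267 / 18345000960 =-12.87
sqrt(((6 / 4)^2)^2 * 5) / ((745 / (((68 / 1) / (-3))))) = -51 * sqrt(5) / 745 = -0.15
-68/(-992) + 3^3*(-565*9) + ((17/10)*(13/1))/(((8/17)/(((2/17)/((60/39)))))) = -3404825237/24800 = -137291.34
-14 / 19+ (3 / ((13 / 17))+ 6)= 2269 / 247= 9.19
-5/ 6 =-0.83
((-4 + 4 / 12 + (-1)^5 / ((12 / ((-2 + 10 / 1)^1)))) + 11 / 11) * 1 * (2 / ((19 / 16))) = -320 / 57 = -5.61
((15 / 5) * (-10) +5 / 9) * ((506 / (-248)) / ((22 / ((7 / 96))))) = 42665 / 214272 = 0.20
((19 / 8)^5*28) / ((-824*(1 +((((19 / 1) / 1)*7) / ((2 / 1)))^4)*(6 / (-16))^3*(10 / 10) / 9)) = 17332693 / 773490621864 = 0.00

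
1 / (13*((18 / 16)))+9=1061 / 117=9.07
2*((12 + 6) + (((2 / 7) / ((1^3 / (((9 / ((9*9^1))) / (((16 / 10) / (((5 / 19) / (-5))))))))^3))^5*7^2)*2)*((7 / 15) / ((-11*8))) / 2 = -10609089468711037427239269670074412212425440015987 / 111142842053163249237744729876970032701919555747840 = -0.10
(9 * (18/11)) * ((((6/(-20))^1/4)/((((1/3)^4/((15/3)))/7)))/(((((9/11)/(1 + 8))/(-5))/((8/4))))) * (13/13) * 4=1377810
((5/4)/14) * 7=0.62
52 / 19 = 2.74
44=44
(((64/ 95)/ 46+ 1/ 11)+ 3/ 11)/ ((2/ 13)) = 59098/ 24035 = 2.46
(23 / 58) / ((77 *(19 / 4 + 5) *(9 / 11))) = 46 / 71253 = 0.00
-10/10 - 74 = -75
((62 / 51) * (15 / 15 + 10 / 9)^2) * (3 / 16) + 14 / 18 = 19759 / 11016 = 1.79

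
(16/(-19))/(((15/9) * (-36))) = 4/285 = 0.01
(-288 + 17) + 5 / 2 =-537 / 2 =-268.50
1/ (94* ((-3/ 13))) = -13/ 282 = -0.05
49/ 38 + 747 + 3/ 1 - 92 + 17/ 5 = 125911/ 190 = 662.69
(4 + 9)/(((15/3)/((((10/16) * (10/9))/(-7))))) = -65/252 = -0.26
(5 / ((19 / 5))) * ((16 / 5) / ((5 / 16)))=256 / 19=13.47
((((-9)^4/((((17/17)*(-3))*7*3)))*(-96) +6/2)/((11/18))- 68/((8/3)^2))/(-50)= -327.10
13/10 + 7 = 83/10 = 8.30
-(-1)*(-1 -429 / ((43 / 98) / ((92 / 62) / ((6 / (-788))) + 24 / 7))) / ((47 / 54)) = 13474076706 / 62651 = 215065.63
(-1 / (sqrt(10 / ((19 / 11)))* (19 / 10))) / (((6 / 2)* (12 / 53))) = -53* sqrt(2090) / 7524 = -0.32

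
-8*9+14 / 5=-346 / 5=-69.20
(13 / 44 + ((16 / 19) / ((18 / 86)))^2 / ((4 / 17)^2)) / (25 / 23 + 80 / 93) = 268494607501 / 1786235220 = 150.31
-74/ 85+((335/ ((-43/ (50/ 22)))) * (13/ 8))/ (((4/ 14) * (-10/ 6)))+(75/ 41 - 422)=-9511142497/ 26374480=-360.62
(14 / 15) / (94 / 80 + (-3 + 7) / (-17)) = 1904 / 1917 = 0.99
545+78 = 623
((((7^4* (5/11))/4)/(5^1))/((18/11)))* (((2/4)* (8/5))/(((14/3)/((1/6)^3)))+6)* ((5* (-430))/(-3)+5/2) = 2238124049/15552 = 143912.30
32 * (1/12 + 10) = 968/3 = 322.67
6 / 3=2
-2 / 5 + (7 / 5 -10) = -9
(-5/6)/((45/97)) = -97/54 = -1.80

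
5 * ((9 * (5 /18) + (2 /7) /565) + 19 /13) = 407417 /20566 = 19.81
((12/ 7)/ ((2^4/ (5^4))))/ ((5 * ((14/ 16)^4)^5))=108086391056891904000/ 558545864083284007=193.51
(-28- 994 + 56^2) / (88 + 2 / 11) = 11627 / 485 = 23.97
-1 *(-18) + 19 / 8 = 20.38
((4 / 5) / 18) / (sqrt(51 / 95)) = 2 * sqrt(4845) / 2295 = 0.06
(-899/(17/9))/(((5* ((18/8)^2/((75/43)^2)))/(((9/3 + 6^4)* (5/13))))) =-11678010000/408629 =-28578.51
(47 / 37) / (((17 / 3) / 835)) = 117735 / 629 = 187.18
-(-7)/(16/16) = 7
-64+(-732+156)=-640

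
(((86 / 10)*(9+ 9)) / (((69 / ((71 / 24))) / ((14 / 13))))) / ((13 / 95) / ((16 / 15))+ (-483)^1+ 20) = -0.02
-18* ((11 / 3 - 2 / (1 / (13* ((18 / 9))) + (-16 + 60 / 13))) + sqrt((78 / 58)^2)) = -798864 / 8555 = -93.38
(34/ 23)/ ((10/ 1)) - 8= -903/ 115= -7.85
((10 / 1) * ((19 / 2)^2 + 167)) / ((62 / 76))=97755 / 31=3153.39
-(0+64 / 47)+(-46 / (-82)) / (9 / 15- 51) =-666653 / 485604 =-1.37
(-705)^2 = 497025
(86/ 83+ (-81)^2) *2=1089298/ 83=13124.07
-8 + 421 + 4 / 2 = 415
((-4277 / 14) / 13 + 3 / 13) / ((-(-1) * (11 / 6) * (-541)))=165 / 7033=0.02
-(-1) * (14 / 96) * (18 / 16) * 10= 1.64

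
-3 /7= -0.43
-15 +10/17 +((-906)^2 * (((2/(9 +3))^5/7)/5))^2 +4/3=-3869095183/971611200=-3.98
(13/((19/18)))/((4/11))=1287/38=33.87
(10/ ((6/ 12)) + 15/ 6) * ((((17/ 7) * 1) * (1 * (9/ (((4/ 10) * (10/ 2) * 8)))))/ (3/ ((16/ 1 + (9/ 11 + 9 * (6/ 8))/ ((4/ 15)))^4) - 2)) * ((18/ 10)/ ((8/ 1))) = -46132076221639155513/ 13341184317844909568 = -3.46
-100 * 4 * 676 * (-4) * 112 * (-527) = -63840358400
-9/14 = -0.64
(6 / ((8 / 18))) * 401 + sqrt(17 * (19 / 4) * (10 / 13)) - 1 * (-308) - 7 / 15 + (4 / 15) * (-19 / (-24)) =sqrt(41990) / 26 + 257456 / 45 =5729.13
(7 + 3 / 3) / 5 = 8 / 5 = 1.60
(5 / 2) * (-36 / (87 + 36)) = -30 / 41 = -0.73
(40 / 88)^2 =25 / 121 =0.21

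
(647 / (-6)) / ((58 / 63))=-13587 / 116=-117.13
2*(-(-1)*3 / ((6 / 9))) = 9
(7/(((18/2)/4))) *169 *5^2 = 118300/9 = 13144.44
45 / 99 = 5 / 11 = 0.45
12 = 12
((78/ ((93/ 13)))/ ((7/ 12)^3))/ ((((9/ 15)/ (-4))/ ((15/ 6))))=-9734400/ 10633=-915.49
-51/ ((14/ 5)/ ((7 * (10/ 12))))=-425/ 4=-106.25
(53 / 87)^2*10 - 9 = -40031 / 7569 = -5.29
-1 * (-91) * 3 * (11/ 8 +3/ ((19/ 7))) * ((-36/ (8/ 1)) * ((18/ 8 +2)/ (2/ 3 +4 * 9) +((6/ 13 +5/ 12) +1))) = -42775551/ 7040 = -6076.07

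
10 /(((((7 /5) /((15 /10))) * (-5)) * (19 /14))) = -30 /19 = -1.58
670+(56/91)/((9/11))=670.75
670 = 670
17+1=18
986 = 986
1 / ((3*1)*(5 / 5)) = 0.33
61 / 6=10.17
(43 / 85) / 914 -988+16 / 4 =-76446917 / 77690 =-984.00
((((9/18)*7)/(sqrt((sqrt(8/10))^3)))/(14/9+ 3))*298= 270.66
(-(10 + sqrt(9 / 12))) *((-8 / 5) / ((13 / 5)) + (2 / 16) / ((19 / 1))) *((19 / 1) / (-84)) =-2005 / 1456- 401 *sqrt(3) / 5824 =-1.50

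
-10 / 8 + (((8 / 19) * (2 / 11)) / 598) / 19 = -5936613 / 4749316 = -1.25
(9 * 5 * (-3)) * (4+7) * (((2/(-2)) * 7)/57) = 3465/19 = 182.37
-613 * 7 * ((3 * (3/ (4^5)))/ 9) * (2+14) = -4291/ 64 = -67.05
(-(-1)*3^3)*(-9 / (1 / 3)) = -729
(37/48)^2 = 1369/2304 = 0.59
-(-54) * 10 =540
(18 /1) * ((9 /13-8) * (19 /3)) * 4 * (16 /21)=-231040 /91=-2538.90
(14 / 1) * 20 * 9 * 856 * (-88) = -189826560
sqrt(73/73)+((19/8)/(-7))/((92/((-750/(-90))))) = 14981/15456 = 0.97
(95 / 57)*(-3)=-5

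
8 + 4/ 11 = 8.36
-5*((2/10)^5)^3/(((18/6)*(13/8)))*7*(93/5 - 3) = -112/30517578125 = -0.00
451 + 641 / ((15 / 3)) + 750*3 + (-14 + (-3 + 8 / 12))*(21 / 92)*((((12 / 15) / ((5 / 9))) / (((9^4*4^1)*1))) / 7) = 4743719591 / 1676700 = 2829.20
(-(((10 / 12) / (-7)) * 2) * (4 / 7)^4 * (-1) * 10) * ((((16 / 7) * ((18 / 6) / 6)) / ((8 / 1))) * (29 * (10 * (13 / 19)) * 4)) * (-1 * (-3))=-193024000 / 2235331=-86.35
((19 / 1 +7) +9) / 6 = 35 / 6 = 5.83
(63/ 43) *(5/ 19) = 0.39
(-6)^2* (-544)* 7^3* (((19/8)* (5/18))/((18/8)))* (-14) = 248167360/9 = 27574151.11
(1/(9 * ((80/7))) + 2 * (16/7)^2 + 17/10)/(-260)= -428959/9172800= -0.05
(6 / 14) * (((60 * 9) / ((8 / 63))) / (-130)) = -729 / 52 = -14.02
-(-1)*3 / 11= 3 / 11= 0.27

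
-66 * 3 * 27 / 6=-891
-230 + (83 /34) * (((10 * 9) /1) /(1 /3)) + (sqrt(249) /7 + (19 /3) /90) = sqrt(249) /7 + 1969973 /4590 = 431.44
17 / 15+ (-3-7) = -133 / 15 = -8.87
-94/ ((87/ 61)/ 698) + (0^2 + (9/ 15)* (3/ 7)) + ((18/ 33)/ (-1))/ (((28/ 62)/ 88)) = -140404477/ 3045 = -46109.84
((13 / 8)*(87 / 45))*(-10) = -377 / 12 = -31.42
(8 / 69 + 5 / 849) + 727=4732836 / 6509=727.12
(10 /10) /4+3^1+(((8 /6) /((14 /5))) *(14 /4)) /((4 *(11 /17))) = 257 /66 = 3.89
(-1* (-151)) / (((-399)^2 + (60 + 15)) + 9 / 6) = 302 / 318555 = 0.00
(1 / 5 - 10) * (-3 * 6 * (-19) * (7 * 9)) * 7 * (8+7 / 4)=-144110421 / 10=-14411042.10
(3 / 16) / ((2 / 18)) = 27 / 16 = 1.69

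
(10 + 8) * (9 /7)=23.14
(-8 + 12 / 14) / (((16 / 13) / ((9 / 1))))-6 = -3261 / 56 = -58.23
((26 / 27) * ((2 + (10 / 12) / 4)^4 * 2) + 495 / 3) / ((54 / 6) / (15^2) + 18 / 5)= 11802294325 / 203793408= 57.91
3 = 3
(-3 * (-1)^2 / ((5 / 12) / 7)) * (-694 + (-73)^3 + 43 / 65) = 6383455344 / 325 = 19641401.06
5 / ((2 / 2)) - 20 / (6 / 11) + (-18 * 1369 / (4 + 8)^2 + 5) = -4747 / 24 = -197.79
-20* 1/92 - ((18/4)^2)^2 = -150983/368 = -410.28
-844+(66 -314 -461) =-1553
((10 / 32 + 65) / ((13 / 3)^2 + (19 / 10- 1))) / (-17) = -4275 / 21896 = -0.20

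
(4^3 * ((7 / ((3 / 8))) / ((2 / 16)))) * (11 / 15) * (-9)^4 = 229920768 / 5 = 45984153.60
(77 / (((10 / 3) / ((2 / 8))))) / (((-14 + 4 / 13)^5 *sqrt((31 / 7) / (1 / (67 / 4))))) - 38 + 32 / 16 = -36 - 85768683 *sqrt(14539) / 7422778544366720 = -36.00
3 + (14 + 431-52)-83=313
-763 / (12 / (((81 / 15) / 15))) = -2289 / 100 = -22.89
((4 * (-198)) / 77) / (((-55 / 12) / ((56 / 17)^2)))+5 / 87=33754739 / 1382865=24.41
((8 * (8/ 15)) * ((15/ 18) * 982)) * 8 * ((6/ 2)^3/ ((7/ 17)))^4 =1239822991738368/ 2401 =516377755826.06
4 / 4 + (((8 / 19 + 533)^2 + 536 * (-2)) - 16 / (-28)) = 716322602 / 2527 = 283467.59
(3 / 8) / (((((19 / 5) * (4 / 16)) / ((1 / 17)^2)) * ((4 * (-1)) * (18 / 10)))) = -25 / 131784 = -0.00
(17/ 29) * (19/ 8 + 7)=1275/ 232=5.50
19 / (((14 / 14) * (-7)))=-19 / 7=-2.71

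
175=175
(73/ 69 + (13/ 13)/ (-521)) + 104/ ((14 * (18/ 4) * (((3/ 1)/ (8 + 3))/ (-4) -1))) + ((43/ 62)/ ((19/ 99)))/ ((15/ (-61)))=-3173529696217/ 208986995070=-15.19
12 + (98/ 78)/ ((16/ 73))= 11065/ 624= 17.73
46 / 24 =23 / 12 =1.92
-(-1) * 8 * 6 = 48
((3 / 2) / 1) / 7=3 / 14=0.21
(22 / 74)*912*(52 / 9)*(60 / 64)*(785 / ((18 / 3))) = 192148.20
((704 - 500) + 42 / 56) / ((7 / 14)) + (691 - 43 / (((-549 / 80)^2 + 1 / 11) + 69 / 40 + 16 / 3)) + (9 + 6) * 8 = 27946306273 / 22912306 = 1219.71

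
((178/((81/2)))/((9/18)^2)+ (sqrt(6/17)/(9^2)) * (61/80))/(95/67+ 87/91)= 371917 * sqrt(102)/1594455840+ 4341064/586197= 7.41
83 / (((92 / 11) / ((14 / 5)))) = 6391 / 230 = 27.79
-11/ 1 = -11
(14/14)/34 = 0.03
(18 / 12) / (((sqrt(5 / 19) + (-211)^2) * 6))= 845899 / 150641077496 - sqrt(95) / 150641077496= 0.00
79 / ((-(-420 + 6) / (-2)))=-0.38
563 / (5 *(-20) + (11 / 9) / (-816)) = -4134672 / 734411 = -5.63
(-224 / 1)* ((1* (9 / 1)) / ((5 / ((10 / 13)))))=-310.15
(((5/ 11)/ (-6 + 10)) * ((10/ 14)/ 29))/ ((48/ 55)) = 125/ 38976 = 0.00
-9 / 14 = -0.64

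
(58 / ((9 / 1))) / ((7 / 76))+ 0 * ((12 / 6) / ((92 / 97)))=4408 / 63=69.97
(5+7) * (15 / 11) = 180 / 11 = 16.36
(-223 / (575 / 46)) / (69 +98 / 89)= -0.25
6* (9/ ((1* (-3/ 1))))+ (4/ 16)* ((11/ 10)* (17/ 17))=-709/ 40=-17.72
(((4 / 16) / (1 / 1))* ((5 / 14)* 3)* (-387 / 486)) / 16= -215 / 16128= -0.01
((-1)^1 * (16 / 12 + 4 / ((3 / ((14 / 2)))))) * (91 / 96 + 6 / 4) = -235 / 9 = -26.11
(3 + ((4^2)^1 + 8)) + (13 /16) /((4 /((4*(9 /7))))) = 3141 /112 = 28.04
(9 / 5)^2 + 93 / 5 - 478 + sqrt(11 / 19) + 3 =-11329 / 25 + sqrt(209) / 19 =-452.40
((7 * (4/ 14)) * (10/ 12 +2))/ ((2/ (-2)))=-17/ 3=-5.67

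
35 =35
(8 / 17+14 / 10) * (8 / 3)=424 / 85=4.99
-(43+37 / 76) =-3305 / 76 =-43.49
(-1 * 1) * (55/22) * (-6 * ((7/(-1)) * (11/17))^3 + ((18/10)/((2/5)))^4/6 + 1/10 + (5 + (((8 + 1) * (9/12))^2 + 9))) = -538894833/314432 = -1713.87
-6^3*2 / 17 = -25.41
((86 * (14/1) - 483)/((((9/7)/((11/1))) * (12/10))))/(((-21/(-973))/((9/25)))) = 7716863/90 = 85742.92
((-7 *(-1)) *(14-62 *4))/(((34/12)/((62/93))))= -6552/17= -385.41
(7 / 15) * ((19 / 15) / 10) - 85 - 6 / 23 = -4409191 / 51750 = -85.20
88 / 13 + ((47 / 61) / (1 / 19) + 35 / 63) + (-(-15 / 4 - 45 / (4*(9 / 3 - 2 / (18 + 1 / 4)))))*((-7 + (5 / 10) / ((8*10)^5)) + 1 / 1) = -18861018053735327 / 789528969216000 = -23.89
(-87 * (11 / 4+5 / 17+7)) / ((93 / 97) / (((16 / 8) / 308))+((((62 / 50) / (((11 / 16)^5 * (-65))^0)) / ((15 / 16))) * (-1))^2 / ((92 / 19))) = -18642410296875 / 3157652802296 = -5.90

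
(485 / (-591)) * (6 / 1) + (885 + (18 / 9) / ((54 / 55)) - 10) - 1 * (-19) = 4739831 / 5319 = 891.11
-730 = -730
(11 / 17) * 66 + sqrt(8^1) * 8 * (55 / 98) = 440 * sqrt(2) / 49 + 726 / 17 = 55.40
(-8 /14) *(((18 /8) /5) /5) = -9 /175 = -0.05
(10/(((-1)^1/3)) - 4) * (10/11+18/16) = -69.16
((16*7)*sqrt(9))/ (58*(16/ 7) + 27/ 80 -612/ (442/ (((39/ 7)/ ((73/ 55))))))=13735680/ 5195717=2.64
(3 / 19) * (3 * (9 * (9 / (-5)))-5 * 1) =-804 / 95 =-8.46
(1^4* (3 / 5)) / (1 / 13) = 39 / 5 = 7.80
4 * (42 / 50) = 84 / 25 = 3.36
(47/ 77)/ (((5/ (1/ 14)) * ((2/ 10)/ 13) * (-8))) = -611/ 8624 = -0.07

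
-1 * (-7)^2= -49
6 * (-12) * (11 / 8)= -99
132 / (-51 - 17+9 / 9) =-132 / 67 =-1.97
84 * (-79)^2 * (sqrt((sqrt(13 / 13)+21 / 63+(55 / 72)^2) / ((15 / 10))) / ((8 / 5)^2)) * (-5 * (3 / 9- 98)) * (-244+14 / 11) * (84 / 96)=-4984113308125 * sqrt(59622) / 50688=-24009660630.80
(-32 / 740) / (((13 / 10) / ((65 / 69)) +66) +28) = -0.00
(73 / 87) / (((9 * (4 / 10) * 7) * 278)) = 365 / 3047436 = 0.00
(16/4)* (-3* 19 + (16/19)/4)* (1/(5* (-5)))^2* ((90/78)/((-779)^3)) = 996/1122731705125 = 0.00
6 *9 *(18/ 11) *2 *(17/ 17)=1944/ 11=176.73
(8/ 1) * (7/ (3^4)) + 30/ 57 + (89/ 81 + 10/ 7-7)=-35066/ 10773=-3.25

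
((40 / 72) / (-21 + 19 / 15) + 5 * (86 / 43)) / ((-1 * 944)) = -8855 / 838272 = -0.01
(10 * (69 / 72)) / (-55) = -23 / 132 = -0.17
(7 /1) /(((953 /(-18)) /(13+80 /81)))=-15862 /8577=-1.85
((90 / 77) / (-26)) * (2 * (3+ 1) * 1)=-360 / 1001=-0.36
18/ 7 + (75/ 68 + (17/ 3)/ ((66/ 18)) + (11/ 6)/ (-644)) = 3769621/ 722568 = 5.22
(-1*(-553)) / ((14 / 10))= 395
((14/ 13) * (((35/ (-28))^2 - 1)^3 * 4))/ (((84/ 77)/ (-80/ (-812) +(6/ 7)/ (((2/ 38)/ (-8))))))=-17660511/ 193024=-91.49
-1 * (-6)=6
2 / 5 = 0.40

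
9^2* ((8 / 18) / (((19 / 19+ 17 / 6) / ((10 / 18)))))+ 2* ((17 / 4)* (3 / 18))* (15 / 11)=7235 / 1012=7.15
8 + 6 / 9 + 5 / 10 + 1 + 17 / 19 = 1261 / 114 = 11.06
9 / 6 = 3 / 2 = 1.50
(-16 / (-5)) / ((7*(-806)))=-8 / 14105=-0.00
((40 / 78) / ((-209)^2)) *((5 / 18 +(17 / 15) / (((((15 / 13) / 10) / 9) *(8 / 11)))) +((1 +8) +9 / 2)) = 24359 / 15332031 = 0.00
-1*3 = -3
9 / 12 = 3 / 4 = 0.75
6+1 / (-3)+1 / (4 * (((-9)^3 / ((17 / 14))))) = 5.67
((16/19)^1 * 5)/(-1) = -80/19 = -4.21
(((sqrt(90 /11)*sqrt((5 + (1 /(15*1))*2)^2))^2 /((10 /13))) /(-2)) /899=-7007 /44950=-0.16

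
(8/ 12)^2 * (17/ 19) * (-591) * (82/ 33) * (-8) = 8787776/ 1881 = 4671.86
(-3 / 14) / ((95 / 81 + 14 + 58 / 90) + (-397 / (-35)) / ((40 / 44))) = -6075 / 802147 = -0.01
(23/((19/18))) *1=414/19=21.79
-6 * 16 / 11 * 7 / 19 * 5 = -16.08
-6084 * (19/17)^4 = -792872964/83521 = -9493.10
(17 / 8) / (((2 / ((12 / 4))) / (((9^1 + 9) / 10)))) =459 / 80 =5.74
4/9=0.44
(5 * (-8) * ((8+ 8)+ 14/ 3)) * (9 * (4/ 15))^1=-1984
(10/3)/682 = 5/1023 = 0.00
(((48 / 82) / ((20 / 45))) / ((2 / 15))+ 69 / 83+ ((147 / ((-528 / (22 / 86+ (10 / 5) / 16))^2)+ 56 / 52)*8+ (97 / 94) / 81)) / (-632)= -1492294165741484419 / 48770531694427226112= -0.03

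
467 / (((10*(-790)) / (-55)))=5137 / 1580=3.25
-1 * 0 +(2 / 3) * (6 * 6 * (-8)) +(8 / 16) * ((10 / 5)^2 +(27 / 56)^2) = -1190951 / 6272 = -189.88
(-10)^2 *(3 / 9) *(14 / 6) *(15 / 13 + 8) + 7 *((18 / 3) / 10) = 418957 / 585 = 716.17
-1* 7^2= -49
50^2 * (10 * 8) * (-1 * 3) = -600000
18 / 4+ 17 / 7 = 97 / 14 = 6.93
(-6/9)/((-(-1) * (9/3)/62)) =-124/9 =-13.78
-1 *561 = -561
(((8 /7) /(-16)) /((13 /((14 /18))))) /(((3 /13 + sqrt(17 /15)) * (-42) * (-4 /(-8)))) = -5 /114996 + 13 * sqrt(255) /1034964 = 0.00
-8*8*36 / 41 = -2304 / 41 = -56.20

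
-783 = -783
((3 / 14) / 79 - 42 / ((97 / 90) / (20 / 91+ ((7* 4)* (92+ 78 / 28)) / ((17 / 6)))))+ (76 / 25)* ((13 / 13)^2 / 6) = -36510.61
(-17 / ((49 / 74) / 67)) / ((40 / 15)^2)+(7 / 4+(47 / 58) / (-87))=-240.15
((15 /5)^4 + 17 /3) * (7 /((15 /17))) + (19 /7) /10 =687.83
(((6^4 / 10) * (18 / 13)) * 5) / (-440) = -1458 / 715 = -2.04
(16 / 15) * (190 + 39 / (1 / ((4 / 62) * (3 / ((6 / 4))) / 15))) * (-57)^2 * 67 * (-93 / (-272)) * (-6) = -38532503196 / 425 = -90664713.40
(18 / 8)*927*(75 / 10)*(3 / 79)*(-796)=-74711565 / 158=-472858.01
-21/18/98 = -1/84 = -0.01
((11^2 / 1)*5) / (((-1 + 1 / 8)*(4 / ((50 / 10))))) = -6050 / 7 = -864.29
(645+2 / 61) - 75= 34772 / 61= 570.03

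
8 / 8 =1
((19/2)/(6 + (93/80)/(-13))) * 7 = 69160/6147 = 11.25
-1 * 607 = -607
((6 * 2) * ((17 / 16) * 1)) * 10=255 / 2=127.50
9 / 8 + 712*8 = 45577 / 8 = 5697.12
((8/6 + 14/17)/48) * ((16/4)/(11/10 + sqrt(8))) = -3025/103887 + 5500 * sqrt(2)/103887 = 0.05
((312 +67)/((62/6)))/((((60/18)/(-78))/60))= -1596348/31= -51495.10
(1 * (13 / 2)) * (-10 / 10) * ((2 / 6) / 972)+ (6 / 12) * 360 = 1049747 / 5832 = 180.00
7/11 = 0.64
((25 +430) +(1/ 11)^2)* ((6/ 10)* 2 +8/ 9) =1725088/ 1815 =950.46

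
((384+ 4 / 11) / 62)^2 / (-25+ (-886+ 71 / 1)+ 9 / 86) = -384333656 / 8399092911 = -0.05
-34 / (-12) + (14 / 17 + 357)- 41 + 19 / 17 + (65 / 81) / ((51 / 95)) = 2662589 / 8262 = 322.27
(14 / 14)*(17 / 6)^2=289 / 36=8.03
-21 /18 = -7 /6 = -1.17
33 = 33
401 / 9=44.56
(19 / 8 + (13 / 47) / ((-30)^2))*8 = 200951 / 10575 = 19.00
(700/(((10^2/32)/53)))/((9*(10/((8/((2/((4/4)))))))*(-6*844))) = -2968/28485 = -0.10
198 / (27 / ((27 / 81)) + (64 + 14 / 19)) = 1254 / 923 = 1.36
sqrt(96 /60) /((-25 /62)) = -124 * sqrt(10) /125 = -3.14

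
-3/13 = -0.23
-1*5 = -5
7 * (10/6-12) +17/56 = -12101/168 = -72.03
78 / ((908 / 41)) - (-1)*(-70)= -30181 / 454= -66.48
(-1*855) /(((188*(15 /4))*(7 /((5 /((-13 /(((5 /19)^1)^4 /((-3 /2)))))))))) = -6250 /29335943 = -0.00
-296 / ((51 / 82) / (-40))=970880 / 51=19036.86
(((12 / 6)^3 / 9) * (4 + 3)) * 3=56 / 3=18.67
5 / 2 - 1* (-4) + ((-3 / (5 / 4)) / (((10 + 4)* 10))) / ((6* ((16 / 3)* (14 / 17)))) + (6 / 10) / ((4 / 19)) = 732989 / 78400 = 9.35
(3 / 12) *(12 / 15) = 1 / 5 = 0.20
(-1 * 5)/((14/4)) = -10/7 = -1.43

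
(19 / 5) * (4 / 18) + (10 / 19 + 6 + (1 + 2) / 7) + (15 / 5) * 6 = 154409 / 5985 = 25.80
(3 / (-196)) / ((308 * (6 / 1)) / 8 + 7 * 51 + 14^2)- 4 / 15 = -614701 / 2304960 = -0.27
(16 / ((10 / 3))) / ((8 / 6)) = 18 / 5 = 3.60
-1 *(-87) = 87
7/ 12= 0.58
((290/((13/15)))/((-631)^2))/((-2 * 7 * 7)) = -0.00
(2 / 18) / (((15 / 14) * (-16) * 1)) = -7 / 1080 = -0.01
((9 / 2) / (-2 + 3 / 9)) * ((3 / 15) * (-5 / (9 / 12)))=18 / 5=3.60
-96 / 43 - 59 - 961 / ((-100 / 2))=-90327 / 2150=-42.01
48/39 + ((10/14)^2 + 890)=568039/637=891.74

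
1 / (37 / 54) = 1.46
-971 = -971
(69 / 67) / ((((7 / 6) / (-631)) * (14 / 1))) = -39.79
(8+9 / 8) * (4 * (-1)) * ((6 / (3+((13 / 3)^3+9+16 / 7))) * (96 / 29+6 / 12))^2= -1146234630177 / 549762105362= -2.08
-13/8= -1.62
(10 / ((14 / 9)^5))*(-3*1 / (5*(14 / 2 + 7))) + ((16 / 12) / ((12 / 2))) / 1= 5935213 / 33882912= 0.18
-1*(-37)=37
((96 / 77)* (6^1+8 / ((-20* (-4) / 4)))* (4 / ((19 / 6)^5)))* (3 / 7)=286654464 / 6673086805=0.04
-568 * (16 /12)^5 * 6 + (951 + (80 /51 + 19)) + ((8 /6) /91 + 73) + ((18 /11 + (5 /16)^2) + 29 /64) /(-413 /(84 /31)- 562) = -10071114955600351 /756276865344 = -13316.70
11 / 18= 0.61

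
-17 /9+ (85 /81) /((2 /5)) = 0.73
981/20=49.05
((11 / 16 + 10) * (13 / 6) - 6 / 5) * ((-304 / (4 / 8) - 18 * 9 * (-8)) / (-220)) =-68.66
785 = 785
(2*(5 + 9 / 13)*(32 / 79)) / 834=2368 / 428259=0.01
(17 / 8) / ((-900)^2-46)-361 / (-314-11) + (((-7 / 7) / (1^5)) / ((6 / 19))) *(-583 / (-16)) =-1443892408363 / 12635282400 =-114.27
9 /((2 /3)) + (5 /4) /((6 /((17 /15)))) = 989 /72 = 13.74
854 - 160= 694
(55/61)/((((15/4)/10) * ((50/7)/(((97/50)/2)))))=7469/22875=0.33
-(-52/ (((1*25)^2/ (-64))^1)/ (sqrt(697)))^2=-11075584/ 272265625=-0.04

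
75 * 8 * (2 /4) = 300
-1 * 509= -509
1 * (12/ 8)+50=103/ 2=51.50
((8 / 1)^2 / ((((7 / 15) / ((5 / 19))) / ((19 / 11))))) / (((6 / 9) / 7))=7200 / 11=654.55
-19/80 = -0.24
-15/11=-1.36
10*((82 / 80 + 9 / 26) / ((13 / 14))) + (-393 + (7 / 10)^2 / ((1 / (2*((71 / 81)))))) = -129147062 / 342225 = -377.37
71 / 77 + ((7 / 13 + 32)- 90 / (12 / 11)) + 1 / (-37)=-3634551 / 74074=-49.07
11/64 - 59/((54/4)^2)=-7085/46656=-0.15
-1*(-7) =7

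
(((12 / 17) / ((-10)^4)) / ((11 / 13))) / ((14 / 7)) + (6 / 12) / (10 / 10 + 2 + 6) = 0.06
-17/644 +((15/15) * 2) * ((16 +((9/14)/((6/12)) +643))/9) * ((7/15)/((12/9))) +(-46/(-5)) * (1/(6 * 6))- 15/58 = 8627095/168084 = 51.33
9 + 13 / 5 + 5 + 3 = 98 / 5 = 19.60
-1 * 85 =-85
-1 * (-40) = 40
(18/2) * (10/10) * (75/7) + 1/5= 3382/35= 96.63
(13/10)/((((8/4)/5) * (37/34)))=221/74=2.99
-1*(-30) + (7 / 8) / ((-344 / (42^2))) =17553 / 688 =25.51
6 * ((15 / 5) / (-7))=-18 / 7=-2.57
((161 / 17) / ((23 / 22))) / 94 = 77 / 799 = 0.10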